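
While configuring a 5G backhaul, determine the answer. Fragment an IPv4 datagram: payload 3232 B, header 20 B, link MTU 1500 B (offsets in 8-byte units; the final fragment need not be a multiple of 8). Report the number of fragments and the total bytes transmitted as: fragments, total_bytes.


Max data per non-final fragment = floor((MTU - header)/8)*8 = floor((1500 - 20)/8)*8 = floor(1480/8)*8 = 1480 B
Final fragment needs no 8-byte alignment: it can carry up to MTU - header = 1480 B
Non-final fragments needed = ceil((payload - 1480) / 1480) = ceil(1752/1480) = ceil(1.1838) = 2
Number of fragments = 2 + 1 = 3
Fragment sizes (data): 2 * 1480 B + 272 B (last, 272 <= 1480 OK)
Total bytes sent = payload + n_frags * header = 3232 + 3*20 = 3232 + 60 = 3292 B

3, 3292


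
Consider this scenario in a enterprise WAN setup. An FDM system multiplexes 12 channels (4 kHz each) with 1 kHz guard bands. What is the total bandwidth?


Given: 12 channels, 4 kHz each, guard = 1 kHz
Channel bandwidth = 12 * 4 = 48 kHz
Guard bands = 11 gaps * 1 kHz = 11 kHz
Total = 48 + 11 = 59 kHz

59


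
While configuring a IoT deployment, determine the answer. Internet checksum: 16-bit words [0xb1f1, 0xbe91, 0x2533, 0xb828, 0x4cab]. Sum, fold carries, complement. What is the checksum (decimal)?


Given words: [0xb1f1, 0xbe91, 0x2533, 0xb828, 0x4cab]
Step 1: Sum all words
Raw sum = 45553 + 48785 + 9523 + 47144 + 19627 = 170632
Step 2: Fold carry: (39560 + 2) = 39562
One's complement = ~39562 & 0xFFFF = 25973

25973


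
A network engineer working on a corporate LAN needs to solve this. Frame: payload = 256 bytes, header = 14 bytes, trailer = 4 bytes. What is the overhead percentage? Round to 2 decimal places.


Given: payload = 256 B, header = 14 B, trailer = 4 B
Overhead bytes = header + trailer = 14 + 4 = 18
Total frame = payload + overhead = 256 + 18 = 274
Overhead % = 18 / 274 * 100 = 6.5693% -> 6.57% (2 dp)

6.57


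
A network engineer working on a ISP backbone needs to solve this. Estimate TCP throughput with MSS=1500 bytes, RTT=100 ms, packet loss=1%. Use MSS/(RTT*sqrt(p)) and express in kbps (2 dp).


Given: MSS = 1500 bytes, RTT = 100 ms, loss = 1%
RTT in seconds = 100 / 1000 = 0.1
Loss rate = 1% = 0.01
sqrt(loss) = sqrt(0.01) = 0.1
Throughput (bytes/s) = 1500 / (0.1 * 0.1) = 150000.0000
Throughput (kbps) = 150000.0000 * 8 / 1000 = 1200.000000 -> 1200.00 kbps (2 dp)

1200.00


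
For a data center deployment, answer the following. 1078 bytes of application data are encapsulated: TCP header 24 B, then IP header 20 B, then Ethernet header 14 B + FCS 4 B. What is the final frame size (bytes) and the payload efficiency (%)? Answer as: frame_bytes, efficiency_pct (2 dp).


TCP segment = 1078 + 24 = 1102 B
IP packet = 1102 + 20 = 1122 B
Ethernet frame = 1122 + 14 + 4 = 1140 B
Efficiency = app / frame = 1078 / 1140 = 0.945614 = 94.5614% -> 94.56% (2 dp)

1140, 94.56


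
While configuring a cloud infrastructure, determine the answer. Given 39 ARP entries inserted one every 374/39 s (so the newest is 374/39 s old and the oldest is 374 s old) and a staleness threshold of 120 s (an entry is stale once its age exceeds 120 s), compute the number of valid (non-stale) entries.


Ages are k * 374/39 s for k = 1..39 (spacing = 9.5897 s).
Entry k is valid iff k * 374/39 <= 120 iff k <= 39 * 120 / 374 = 12.5134
n_valid = floor(12.5134) = 12
(n_stale = 39 - 12 = 27)

12


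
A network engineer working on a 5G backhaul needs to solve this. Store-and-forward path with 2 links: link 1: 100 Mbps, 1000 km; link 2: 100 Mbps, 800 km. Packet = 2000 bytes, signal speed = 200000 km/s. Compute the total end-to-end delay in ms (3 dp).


Packet = 2000 bytes = 16000 bits. Store-and-forward: sum (t_trans + t_prop) per link.
Link 1: t_trans = 16000/(100*10^6) s = 0.1600 ms; t_prop = 1000/200000 s = 5.0000 ms; subtotal = 5.1600 ms
Link 2: t_trans = 16000/(100*10^6) s = 0.1600 ms; t_prop = 800/200000 s = 4.0000 ms; subtotal = 4.1600 ms
End-to-end = 5.1600 + 4.1600 = 9.3200 ms -> 9.320 ms (3 dp)

9.320


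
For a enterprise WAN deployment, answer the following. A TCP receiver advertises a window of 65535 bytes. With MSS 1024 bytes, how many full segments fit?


Given: RWND = 65535 bytes, MSS = 1024 bytes
Full segments = floor(RWND / MSS)
Full segments = floor(65535 / 1024)
Full segments = floor(63.999) = 63

63


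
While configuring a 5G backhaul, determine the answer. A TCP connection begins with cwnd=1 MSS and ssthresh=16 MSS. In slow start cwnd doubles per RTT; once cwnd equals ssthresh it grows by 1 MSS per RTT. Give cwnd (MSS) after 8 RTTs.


RTT 0: cwnd = 1 MSS (initial)
RTT 1: cwnd = 2 MSS (slow start, doubled)
RTT 2: cwnd = 4 MSS (slow start, doubled)
RTT 3: cwnd = 8 MSS (slow start, doubled)
RTT 4: cwnd = 16 MSS (slow start, doubled)
RTT 5: cwnd = 17 MSS (congestion avoidance, +1)
RTT 6: cwnd = 18 MSS (congestion avoidance, +1)
RTT 7: cwnd = 19 MSS (congestion avoidance, +1)
RTT 8: cwnd = 20 MSS (congestion avoidance, +1)

20


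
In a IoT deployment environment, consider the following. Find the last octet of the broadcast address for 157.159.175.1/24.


Given: IP = 157.159.175.1, prefix = /24
Host bits = 32 - 24 = 8
Network last octet = 1 AND mask = 0
Host part size = 2^8 - 1 = 255
Broadcast last octet = 0 OR 255 = 255

255


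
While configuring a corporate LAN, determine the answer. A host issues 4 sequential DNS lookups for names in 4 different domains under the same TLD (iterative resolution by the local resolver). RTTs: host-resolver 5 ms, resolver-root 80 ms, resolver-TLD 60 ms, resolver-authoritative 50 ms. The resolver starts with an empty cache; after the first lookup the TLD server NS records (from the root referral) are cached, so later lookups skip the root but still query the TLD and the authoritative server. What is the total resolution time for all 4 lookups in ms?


Lookup 1 (cold cache): local + root + TLD + auth = 5 + 80 + 60 + 50 = 195 ms
Lookups 2..4 (TLD NS cached -> skip root; new domain -> still ask TLD and auth): local + TLD + auth = 5 + 60 + 50 = 115 ms each
Remaining 3 lookups: 3 * 115 = 345 ms
Total = 195 + 345 = 540 ms

540


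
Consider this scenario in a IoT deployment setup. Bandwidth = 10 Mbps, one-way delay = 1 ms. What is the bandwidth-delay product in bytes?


Given: bandwidth = 10 Mbps, delay = 1 ms
BDP in bits = 10 * 10^6 * 1 / 1000
BDP in bits = 10000
BDP in bytes = 10000 / 8 = 1250

1250


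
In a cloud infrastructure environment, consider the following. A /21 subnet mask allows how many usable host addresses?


Given: subnet mask /21
Host bits = 32 - 21 = 11
Total addresses = 2^11 = 2048
Usable hosts = 2048 - 2 (network + broadcast) = 2046

2046


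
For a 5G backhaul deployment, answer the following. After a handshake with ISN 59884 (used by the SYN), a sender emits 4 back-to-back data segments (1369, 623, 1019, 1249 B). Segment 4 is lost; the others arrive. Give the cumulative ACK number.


SYN uses sequence number 59884; first data byte = ISN + 1 = 59885.
Segment 1: SEQ = 59885, len = 1369 B, covers [59885, 61253]
Segment 2: SEQ = 61254, len = 623 B, covers [61254, 61876]
Segment 3: SEQ = 61877, len = 1019 B, covers [61877, 62895]
Segment 4: SEQ = 62896, len = 1249 B, covers [62896, 64144] [LOST]
In-order data received: bytes [59885, 62895] (segments 1..3).
Segment 4 missing -> gap begins at byte 62896.
Cumulative ACK = next expected in-order byte = 59885 + 1369 + 623 + 1019 = 62896

62896


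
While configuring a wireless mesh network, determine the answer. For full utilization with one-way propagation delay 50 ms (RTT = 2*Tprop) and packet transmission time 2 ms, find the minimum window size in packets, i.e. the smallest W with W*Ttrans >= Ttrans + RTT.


Given: Ttrans = 2 ms, RTT = 100 ms (= 2 * Tprop, Tprop = 50 ms)
Time until first ACK returns = Ttrans + RTT = 2 + 100 = 102 ms
Need W * Ttrans >= Ttrans + RTT  ->  W >= (Ttrans + RTT) / Ttrans
(Ttrans + RTT) / Ttrans = 102 / 2 = 51
W_min = ceil(51) = 51

51


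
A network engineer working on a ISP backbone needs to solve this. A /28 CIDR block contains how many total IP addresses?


Given: CIDR prefix /28
Host bits = 32 - 28 = 4
Total addresses = 2^4 = 16

16


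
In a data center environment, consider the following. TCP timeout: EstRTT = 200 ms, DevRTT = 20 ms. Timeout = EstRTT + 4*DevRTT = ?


Given: EstRTT = 200 ms, DevRTT = 20 ms
Timeout = EstRTT + 4 * DevRTT
4 * DevRTT = 4 * 20 = 80
Timeout = 200 + 80 = 280 ms

280


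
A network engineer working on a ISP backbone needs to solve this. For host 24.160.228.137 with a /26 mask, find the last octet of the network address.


Given: IP = 24.160.228.137, prefix = /26
Subnet mask = 255.255.255.192
Last octet of IP: 137
Last octet of mask: 192
Network last octet = 137 AND 192 = 128

128


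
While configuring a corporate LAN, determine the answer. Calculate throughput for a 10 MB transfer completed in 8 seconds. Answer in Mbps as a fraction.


Given: file = 10 MB, time = 8 s
File in Mb = 10 * 8 = 80 Mb
Throughput = 80 / 8 Mbps
Throughput = 10 Mbps

10


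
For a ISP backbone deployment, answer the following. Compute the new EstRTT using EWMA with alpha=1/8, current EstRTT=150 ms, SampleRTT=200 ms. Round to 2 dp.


Given: EstRTT = 150 ms, SampleRTT = 200 ms, alpha = 1/8
New EstRTT = (1 - alpha) * EstRTT + alpha * SampleRTT
(7/8) * 150 = 131.25
(1/8) * 200 = 25
New EstRTT = 131.25 + 25 = 156.25 ms -> 156.25 ms (2 dp)

156.25


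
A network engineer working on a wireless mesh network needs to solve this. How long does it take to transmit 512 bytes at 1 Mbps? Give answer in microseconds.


Given: packet = 512 bytes, bandwidth = 1 Mbps
Packet in bits = 512 * 8 = 4096 bits
Bandwidth = 1 * 10^6 = 1000000 bps
Time = 4096 / 1000000 seconds
Time in us = 4096 * 10^6 / 1000000 = 4096

4096


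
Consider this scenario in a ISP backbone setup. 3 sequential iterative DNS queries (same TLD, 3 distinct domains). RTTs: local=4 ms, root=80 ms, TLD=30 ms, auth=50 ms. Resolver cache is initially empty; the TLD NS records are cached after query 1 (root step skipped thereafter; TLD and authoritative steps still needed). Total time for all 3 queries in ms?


Lookup 1 (cold cache): local + root + TLD + auth = 4 + 80 + 30 + 50 = 164 ms
Lookups 2..3 (TLD NS cached -> skip root; new domain -> still ask TLD and auth): local + TLD + auth = 4 + 30 + 50 = 84 ms each
Remaining 2 lookups: 2 * 84 = 168 ms
Total = 164 + 168 = 332 ms

332


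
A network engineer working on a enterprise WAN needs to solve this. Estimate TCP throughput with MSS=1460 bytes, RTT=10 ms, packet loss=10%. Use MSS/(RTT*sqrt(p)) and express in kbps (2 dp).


Given: MSS = 1460 bytes, RTT = 10 ms, loss = 10%
RTT in seconds = 10 / 1000 = 0.01
Loss rate = 10% = 0.1
sqrt(loss) = sqrt(0.1) = 0.316227766017
Throughput (bytes/s) = 1460 / (0.01 * 0.316227766017) = 461692.5384
Throughput (kbps) = 461692.5384 * 8 / 1000 = 3693.540307 -> 3693.54 kbps (2 dp)

3693.54


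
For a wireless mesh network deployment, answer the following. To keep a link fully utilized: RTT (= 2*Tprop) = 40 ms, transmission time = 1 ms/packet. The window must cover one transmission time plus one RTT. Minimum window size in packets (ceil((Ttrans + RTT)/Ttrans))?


Given: Ttrans = 1 ms, RTT = 40 ms (= 2 * Tprop, Tprop = 20 ms)
Time until first ACK returns = Ttrans + RTT = 1 + 40 = 41 ms
Need W * Ttrans >= Ttrans + RTT  ->  W >= (Ttrans + RTT) / Ttrans
(Ttrans + RTT) / Ttrans = 41 / 1 = 41
W_min = ceil(41) = 41

41


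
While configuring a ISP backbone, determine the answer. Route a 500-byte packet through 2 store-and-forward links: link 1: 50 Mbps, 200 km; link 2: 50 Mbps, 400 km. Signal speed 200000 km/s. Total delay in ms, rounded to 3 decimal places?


Packet = 500 bytes = 4000 bits. Store-and-forward: sum (t_trans + t_prop) per link.
Link 1: t_trans = 4000/(50*10^6) s = 0.0800 ms; t_prop = 200/200000 s = 1.0000 ms; subtotal = 1.0800 ms
Link 2: t_trans = 4000/(50*10^6) s = 0.0800 ms; t_prop = 400/200000 s = 2.0000 ms; subtotal = 2.0800 ms
End-to-end = 1.0800 + 2.0800 = 3.1600 ms -> 3.160 ms (3 dp)

3.160


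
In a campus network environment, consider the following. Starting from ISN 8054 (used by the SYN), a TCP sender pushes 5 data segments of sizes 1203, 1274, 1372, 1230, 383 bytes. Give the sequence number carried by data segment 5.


The SYN occupies sequence number ISN = 8054, so the first data byte is ISN + 1 = 8055.
SEQ of data segment i = (ISN + 1) + sum of payload sizes of segments 1..i-1.
Segment 1: SEQ = 8055, payload = 1203 bytes
Segment 2: SEQ = 9258, payload = 1274 bytes
Segment 3: SEQ = 10532, payload = 1372 bytes
Segment 4: SEQ = 11904, payload = 1230 bytes
Segment 5: SEQ = 13134, payload = 383 bytes
SEQ of segment 5 = 8055 + 1203 + 1274 + 1372 + 1230 = 13134

13134


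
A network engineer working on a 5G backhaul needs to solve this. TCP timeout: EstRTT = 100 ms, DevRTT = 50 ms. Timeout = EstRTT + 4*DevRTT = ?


Given: EstRTT = 100 ms, DevRTT = 50 ms
Timeout = EstRTT + 4 * DevRTT
4 * DevRTT = 4 * 50 = 200
Timeout = 100 + 200 = 300 ms

300


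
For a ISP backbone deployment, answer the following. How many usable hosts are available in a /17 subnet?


Given: subnet mask /17
Host bits = 32 - 17 = 15
Total addresses = 2^15 = 32768
Usable hosts = 32768 - 2 (network + broadcast) = 32766

32766


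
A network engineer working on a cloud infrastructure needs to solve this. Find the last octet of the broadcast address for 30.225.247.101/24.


Given: IP = 30.225.247.101, prefix = /24
Host bits = 32 - 24 = 8
Network last octet = 101 AND mask = 0
Host part size = 2^8 - 1 = 255
Broadcast last octet = 0 OR 255 = 255

255


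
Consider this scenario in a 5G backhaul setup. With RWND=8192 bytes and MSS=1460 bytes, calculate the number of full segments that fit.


Given: RWND = 8192 bytes, MSS = 1460 bytes
Full segments = floor(RWND / MSS)
Full segments = floor(8192 / 1460)
Full segments = floor(5.611) = 5

5


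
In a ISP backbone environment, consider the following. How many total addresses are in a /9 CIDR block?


Given: CIDR prefix /9
Host bits = 32 - 9 = 23
Total addresses = 2^23 = 8388608

8388608


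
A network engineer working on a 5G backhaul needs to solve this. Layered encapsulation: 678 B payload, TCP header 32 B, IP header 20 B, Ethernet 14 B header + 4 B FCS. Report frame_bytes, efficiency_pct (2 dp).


TCP segment = 678 + 32 = 710 B
IP packet = 710 + 20 = 730 B
Ethernet frame = 730 + 14 + 4 = 748 B
Efficiency = app / frame = 678 / 748 = 0.906417 = 90.6417% -> 90.64% (2 dp)

748, 90.64


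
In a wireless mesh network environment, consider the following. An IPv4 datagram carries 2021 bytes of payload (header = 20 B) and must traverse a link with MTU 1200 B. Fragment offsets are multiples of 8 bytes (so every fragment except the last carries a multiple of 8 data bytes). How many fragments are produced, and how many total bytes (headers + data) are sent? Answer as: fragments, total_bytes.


Max data per non-final fragment = floor((MTU - header)/8)*8 = floor((1200 - 20)/8)*8 = floor(1180/8)*8 = 1176 B
Final fragment needs no 8-byte alignment: it can carry up to MTU - header = 1180 B
Non-final fragments needed = ceil((payload - 1180) / 1176) = ceil(841/1176) = ceil(0.7151) = 1
Number of fragments = 1 + 1 = 2
Fragment sizes (data): 1 * 1176 B + 845 B (last, 845 <= 1180 OK)
Total bytes sent = payload + n_frags * header = 2021 + 2*20 = 2021 + 40 = 2061 B

2, 2061


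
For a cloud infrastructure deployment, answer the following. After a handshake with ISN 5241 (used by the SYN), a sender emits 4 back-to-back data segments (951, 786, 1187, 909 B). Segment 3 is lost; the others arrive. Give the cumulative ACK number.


SYN uses sequence number 5241; first data byte = ISN + 1 = 5242.
Segment 1: SEQ = 5242, len = 951 B, covers [5242, 6192]
Segment 2: SEQ = 6193, len = 786 B, covers [6193, 6978]
Segment 3: SEQ = 6979, len = 1187 B, covers [6979, 8165] [LOST]
Segment 4: SEQ = 8166, len = 909 B, covers [8166, 9074]
In-order data received: bytes [5242, 6978] (segments 1..2).
Segment 3 missing -> gap begins at byte 6979; later segments buffered out of order.
Cumulative ACK = next expected in-order byte = 5242 + 951 + 786 = 6979

6979


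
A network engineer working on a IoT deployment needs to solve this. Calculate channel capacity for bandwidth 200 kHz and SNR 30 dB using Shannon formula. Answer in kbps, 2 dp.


Given: B = 200 kHz, SNR = 30 dB
SNR linear = 10^(30/10) = 1000
1 + SNR = 1001
log2(1001) = 9.9672262588
C = 200 * 1000 * 9.9672262588 = 1993445.2518 bps
C = 1993.445252 kbps -> 1993.45 kbps (2 dp)

1993.45


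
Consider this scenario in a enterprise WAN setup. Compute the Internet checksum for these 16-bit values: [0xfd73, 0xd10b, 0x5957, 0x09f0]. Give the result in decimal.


Given words: [0xfd73, 0xd10b, 0x5957, 0x09f0]
Step 1: Sum all words
Raw sum = 64883 + 53515 + 22871 + 2544 = 143813
Step 2: Fold carry: (12741 + 2) = 12743
One's complement = ~12743 & 0xFFFF = 52792

52792


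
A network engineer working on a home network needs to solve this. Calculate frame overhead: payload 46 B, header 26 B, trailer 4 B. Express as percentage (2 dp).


Given: payload = 46 B, header = 26 B, trailer = 4 B
Overhead bytes = header + trailer = 26 + 4 = 30
Total frame = payload + overhead = 46 + 30 = 76
Overhead % = 30 / 76 * 100 = 39.4737% -> 39.47% (2 dp)

39.47


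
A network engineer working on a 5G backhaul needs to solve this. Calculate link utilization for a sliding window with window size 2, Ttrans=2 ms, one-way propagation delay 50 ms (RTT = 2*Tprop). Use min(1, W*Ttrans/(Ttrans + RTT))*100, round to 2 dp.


Given: W = 2, Ttrans = 2 ms, RTT = 100 ms (= 2 * Tprop, Tprop = 50 ms)
Cycle time = Ttrans + RTT = 2 + 100 = 102 ms (first packet sent until its ACK returns)
W * Ttrans = 2 * 2 = 4 ms of sending per cycle
W * Ttrans / (Ttrans + RTT) = 4 / 102 = 0.039216
U = min(1, 0.039216) = 0.039216
U% = 3.92%

3.92


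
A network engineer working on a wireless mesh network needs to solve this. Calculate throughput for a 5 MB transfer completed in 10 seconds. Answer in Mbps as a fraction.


Given: file = 5 MB, time = 10 s
File in Mb = 5 * 8 = 40 Mb
Throughput = 40 / 10 Mbps
Throughput = 4 Mbps

4


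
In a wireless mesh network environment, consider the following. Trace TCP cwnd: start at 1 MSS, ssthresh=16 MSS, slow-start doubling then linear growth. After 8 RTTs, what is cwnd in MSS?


RTT 0: cwnd = 1 MSS (initial)
RTT 1: cwnd = 2 MSS (slow start, doubled)
RTT 2: cwnd = 4 MSS (slow start, doubled)
RTT 3: cwnd = 8 MSS (slow start, doubled)
RTT 4: cwnd = 16 MSS (slow start, doubled)
RTT 5: cwnd = 17 MSS (congestion avoidance, +1)
RTT 6: cwnd = 18 MSS (congestion avoidance, +1)
RTT 7: cwnd = 19 MSS (congestion avoidance, +1)
RTT 8: cwnd = 20 MSS (congestion avoidance, +1)

20


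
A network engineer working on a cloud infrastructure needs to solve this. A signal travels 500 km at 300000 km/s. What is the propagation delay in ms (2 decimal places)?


Given: distance = 500 km, speed = 300000 km/s
Delay = distance / speed = 500 / 300000 seconds
Delay in ms = 500 * 1000 / 300000
Delay = 1.6667 ms
Rounded to 2 dp = 1.67 ms

1.67


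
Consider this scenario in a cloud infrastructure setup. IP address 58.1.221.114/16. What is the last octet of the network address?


Given: IP = 58.1.221.114, prefix = /16
Subnet mask = 255.255.0.0
Last octet of IP: 114
Last octet of mask: 0
Network last octet = 114 AND 0 = 0

0


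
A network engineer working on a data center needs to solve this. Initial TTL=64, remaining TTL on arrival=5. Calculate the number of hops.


Given: initial TTL = 64, received TTL = 5
Hops = initial TTL - received TTL
Hops = 64 - 5 = 59

59


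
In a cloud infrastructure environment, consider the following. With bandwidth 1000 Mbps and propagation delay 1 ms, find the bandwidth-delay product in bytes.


Given: bandwidth = 1000 Mbps, delay = 1 ms
BDP in bits = 1000 * 10^6 * 1 / 1000
BDP in bits = 1000000
BDP in bytes = 1000000 / 8 = 125000

125000


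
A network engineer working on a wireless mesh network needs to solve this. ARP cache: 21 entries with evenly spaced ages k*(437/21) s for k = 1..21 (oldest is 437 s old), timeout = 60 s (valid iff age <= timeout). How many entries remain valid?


Ages are k * 437/21 s for k = 1..21 (spacing = 20.8095 s).
Entry k is valid iff k * 437/21 <= 60 iff k <= 21 * 60 / 437 = 2.8833
n_valid = floor(2.8833) = 2
(n_stale = 21 - 2 = 19)

2


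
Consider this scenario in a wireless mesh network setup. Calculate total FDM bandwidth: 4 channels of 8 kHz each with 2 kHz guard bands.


Given: 4 channels, 8 kHz each, guard = 2 kHz
Channel bandwidth = 4 * 8 = 32 kHz
Guard bands = 3 gaps * 2 kHz = 6 kHz
Total = 32 + 6 = 38 kHz

38


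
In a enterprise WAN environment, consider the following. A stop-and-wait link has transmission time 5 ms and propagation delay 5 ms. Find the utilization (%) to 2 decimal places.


Given: Ttrans = 5 ms, Tprop = 5 ms
RTT = 2 * Tprop = 2 * 5 = 10 ms
U = Ttrans / (Ttrans + RTT)
U = 5 / (5 + 10)
U = 5 / 15 = 0.333333
U% = 33.33%

33.33


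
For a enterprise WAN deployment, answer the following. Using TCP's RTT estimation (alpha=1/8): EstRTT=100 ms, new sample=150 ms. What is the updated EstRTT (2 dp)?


Given: EstRTT = 100 ms, SampleRTT = 150 ms, alpha = 1/8
New EstRTT = (1 - alpha) * EstRTT + alpha * SampleRTT
(7/8) * 100 = 87.5
(1/8) * 150 = 18.75
New EstRTT = 87.5 + 18.75 = 106.25 ms -> 106.25 ms (2 dp)

106.25


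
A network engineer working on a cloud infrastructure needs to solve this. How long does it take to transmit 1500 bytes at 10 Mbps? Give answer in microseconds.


Given: packet = 1500 bytes, bandwidth = 10 Mbps
Packet in bits = 1500 * 8 = 12000 bits
Bandwidth = 10 * 10^6 = 10000000 bps
Time = 12000 / 10000000 seconds
Time in us = 12000 * 10^6 / 10000000 = 1200

1200


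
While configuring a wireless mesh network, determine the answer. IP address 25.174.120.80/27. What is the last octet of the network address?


Given: IP = 25.174.120.80, prefix = /27
Subnet mask = 255.255.255.224
Last octet of IP: 80
Last octet of mask: 224
Network last octet = 80 AND 224 = 64

64


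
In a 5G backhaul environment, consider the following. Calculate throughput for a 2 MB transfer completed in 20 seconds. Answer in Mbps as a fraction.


Given: file = 2 MB, time = 20 s
File in Mb = 2 * 8 = 16 Mb
Throughput = 16 / 20 Mbps
Throughput = 4/5 Mbps

4/5


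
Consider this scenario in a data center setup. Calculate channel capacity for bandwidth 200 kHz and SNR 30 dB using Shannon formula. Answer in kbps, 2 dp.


Given: B = 200 kHz, SNR = 30 dB
SNR linear = 10^(30/10) = 1000
1 + SNR = 1001
log2(1001) = 9.9672262588
C = 200 * 1000 * 9.9672262588 = 1993445.2518 bps
C = 1993.445252 kbps -> 1993.45 kbps (2 dp)

1993.45


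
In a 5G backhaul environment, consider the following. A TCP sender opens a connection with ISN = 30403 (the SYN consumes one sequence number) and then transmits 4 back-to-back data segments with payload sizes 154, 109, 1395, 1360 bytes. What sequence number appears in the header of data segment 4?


The SYN occupies sequence number ISN = 30403, so the first data byte is ISN + 1 = 30404.
SEQ of data segment i = (ISN + 1) + sum of payload sizes of segments 1..i-1.
Segment 1: SEQ = 30404, payload = 154 bytes
Segment 2: SEQ = 30558, payload = 109 bytes
Segment 3: SEQ = 30667, payload = 1395 bytes
Segment 4: SEQ = 32062, payload = 1360 bytes
SEQ of segment 4 = 30404 + 154 + 109 + 1395 = 32062

32062


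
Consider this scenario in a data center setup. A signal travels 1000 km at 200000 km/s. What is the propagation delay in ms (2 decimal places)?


Given: distance = 1000 km, speed = 200000 km/s
Delay = distance / speed = 1000 / 200000 seconds
Delay in ms = 1000 * 1000 / 200000
Delay = 5.0000 ms
Rounded to 2 dp = 5.00 ms

5.00


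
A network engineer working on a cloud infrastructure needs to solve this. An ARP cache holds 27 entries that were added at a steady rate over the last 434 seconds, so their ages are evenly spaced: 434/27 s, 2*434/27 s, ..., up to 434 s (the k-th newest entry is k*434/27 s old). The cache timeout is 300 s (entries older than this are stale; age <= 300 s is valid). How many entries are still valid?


Ages are k * 434/27 s for k = 1..27 (spacing = 16.0741 s).
Entry k is valid iff k * 434/27 <= 300 iff k <= 27 * 300 / 434 = 18.6636
n_valid = floor(18.6636) = 18
(n_stale = 27 - 18 = 9)

18


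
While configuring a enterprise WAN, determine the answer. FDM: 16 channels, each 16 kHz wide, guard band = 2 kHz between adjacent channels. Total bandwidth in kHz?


Given: 16 channels, 16 kHz each, guard = 2 kHz
Channel bandwidth = 16 * 16 = 256 kHz
Guard bands = 15 gaps * 2 kHz = 30 kHz
Total = 256 + 30 = 286 kHz

286


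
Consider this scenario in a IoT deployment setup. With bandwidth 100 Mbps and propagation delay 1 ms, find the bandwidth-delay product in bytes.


Given: bandwidth = 100 Mbps, delay = 1 ms
BDP in bits = 100 * 10^6 * 1 / 1000
BDP in bits = 100000
BDP in bytes = 100000 / 8 = 12500

12500


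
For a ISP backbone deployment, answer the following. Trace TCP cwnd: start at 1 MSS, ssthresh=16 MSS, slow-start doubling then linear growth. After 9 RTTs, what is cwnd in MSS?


RTT 0: cwnd = 1 MSS (initial)
RTT 1: cwnd = 2 MSS (slow start, doubled)
RTT 2: cwnd = 4 MSS (slow start, doubled)
RTT 3: cwnd = 8 MSS (slow start, doubled)
RTT 4: cwnd = 16 MSS (slow start, doubled)
RTT 5: cwnd = 17 MSS (congestion avoidance, +1)
RTT 6: cwnd = 18 MSS (congestion avoidance, +1)
RTT 7: cwnd = 19 MSS (congestion avoidance, +1)
RTT 8: cwnd = 20 MSS (congestion avoidance, +1)
RTT 9: cwnd = 21 MSS (congestion avoidance, +1)

21


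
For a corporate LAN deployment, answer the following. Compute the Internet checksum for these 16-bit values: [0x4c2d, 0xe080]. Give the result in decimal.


Given words: [0x4c2d, 0xe080]
Step 1: Sum all words
Raw sum = 19501 + 57472 = 76973
Step 2: Fold carry: (11437 + 1) = 11438
One's complement = ~11438 & 0xFFFF = 54097

54097


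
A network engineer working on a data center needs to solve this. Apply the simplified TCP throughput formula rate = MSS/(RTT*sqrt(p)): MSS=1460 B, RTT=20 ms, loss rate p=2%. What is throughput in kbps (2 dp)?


Given: MSS = 1460 bytes, RTT = 20 ms, loss = 2%
RTT in seconds = 20 / 1000 = 0.02
Loss rate = 2% = 0.02
sqrt(loss) = sqrt(0.02) = 0.141421356237
Throughput (bytes/s) = 1460 / (0.02 * 0.141421356237) = 516187.9503
Throughput (kbps) = 516187.9503 * 8 / 1000 = 4129.503602 -> 4129.50 kbps (2 dp)

4129.50


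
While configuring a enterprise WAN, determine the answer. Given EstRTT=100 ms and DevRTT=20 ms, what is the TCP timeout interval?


Given: EstRTT = 100 ms, DevRTT = 20 ms
Timeout = EstRTT + 4 * DevRTT
4 * DevRTT = 4 * 20 = 80
Timeout = 100 + 80 = 180 ms

180


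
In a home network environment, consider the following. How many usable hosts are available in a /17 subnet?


Given: subnet mask /17
Host bits = 32 - 17 = 15
Total addresses = 2^15 = 32768
Usable hosts = 32768 - 2 (network + broadcast) = 32766

32766


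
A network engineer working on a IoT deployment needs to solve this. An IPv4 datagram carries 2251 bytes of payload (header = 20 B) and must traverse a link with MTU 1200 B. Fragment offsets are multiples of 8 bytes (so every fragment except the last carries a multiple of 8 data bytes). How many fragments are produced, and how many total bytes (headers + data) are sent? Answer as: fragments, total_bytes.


Max data per non-final fragment = floor((MTU - header)/8)*8 = floor((1200 - 20)/8)*8 = floor(1180/8)*8 = 1176 B
Final fragment needs no 8-byte alignment: it can carry up to MTU - header = 1180 B
Non-final fragments needed = ceil((payload - 1180) / 1176) = ceil(1071/1176) = ceil(0.9107) = 1
Number of fragments = 1 + 1 = 2
Fragment sizes (data): 1 * 1176 B + 1075 B (last, 1075 <= 1180 OK)
Total bytes sent = payload + n_frags * header = 2251 + 2*20 = 2251 + 40 = 2291 B

2, 2291


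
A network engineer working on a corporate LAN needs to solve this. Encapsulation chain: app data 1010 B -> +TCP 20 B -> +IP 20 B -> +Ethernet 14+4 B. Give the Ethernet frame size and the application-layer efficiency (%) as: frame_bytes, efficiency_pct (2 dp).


TCP segment = 1010 + 20 = 1030 B
IP packet = 1030 + 20 = 1050 B
Ethernet frame = 1050 + 14 + 4 = 1068 B
Efficiency = app / frame = 1010 / 1068 = 0.945693 = 94.5693% -> 94.57% (2 dp)

1068, 94.57


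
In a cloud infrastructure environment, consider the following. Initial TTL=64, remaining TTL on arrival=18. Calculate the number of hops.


Given: initial TTL = 64, received TTL = 18
Hops = initial TTL - received TTL
Hops = 64 - 18 = 46

46


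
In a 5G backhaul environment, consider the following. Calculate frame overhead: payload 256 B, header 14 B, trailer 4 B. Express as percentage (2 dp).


Given: payload = 256 B, header = 14 B, trailer = 4 B
Overhead bytes = header + trailer = 14 + 4 = 18
Total frame = payload + overhead = 256 + 18 = 274
Overhead % = 18 / 274 * 100 = 6.5693% -> 6.57% (2 dp)

6.57


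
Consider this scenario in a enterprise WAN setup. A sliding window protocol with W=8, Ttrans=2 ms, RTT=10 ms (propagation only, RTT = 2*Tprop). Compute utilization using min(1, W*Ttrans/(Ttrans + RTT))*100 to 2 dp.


Given: W = 8, Ttrans = 2 ms, RTT = 10 ms (= 2 * Tprop, Tprop = 5 ms)
Cycle time = Ttrans + RTT = 2 + 10 = 12 ms (first packet sent until its ACK returns)
W * Ttrans = 8 * 2 = 16 ms of sending per cycle
W * Ttrans / (Ttrans + RTT) = 16 / 12 = 1.333333
U = min(1, 1.333333) = 1.000000
U% = 100.00%

100.00


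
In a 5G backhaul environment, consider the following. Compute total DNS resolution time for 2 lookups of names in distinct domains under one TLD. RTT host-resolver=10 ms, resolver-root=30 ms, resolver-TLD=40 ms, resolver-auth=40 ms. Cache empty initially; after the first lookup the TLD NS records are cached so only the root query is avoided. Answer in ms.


Lookup 1 (cold cache): local + root + TLD + auth = 10 + 30 + 40 + 40 = 120 ms
Lookups 2..2 (TLD NS cached -> skip root; new domain -> still ask TLD and auth): local + TLD + auth = 10 + 40 + 40 = 90 ms each
Remaining 1 lookups: 1 * 90 = 90 ms
Total = 120 + 90 = 210 ms

210


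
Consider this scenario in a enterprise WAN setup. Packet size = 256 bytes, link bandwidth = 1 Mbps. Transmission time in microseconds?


Given: packet = 256 bytes, bandwidth = 1 Mbps
Packet in bits = 256 * 8 = 2048 bits
Bandwidth = 1 * 10^6 = 1000000 bps
Time = 2048 / 1000000 seconds
Time in us = 2048 * 10^6 / 1000000 = 2048

2048


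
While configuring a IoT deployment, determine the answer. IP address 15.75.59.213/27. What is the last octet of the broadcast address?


Given: IP = 15.75.59.213, prefix = /27
Host bits = 32 - 27 = 5
Network last octet = 213 AND mask = 192
Host part size = 2^5 - 1 = 31
Broadcast last octet = 192 OR 31 = 223

223


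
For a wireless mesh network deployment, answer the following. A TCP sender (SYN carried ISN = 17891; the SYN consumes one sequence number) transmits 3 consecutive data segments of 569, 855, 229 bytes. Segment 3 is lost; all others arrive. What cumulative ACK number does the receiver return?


SYN uses sequence number 17891; first data byte = ISN + 1 = 17892.
Segment 1: SEQ = 17892, len = 569 B, covers [17892, 18460]
Segment 2: SEQ = 18461, len = 855 B, covers [18461, 19315]
Segment 3: SEQ = 19316, len = 229 B, covers [19316, 19544] [LOST]
In-order data received: bytes [17892, 19315] (segments 1..2).
Segment 3 missing -> gap begins at byte 19316.
Cumulative ACK = next expected in-order byte = 17892 + 569 + 855 = 19316

19316


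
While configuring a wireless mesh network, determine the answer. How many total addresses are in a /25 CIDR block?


Given: CIDR prefix /25
Host bits = 32 - 25 = 7
Total addresses = 2^7 = 128

128


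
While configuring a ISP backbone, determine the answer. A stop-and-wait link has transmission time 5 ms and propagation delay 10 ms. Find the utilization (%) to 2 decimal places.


Given: Ttrans = 5 ms, Tprop = 10 ms
RTT = 2 * Tprop = 2 * 10 = 20 ms
U = Ttrans / (Ttrans + RTT)
U = 5 / (5 + 20)
U = 5 / 25 = 0.2
U% = 20.00%

20.00


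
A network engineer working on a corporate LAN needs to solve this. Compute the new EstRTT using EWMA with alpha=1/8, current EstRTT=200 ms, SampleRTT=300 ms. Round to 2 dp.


Given: EstRTT = 200 ms, SampleRTT = 300 ms, alpha = 1/8
New EstRTT = (1 - alpha) * EstRTT + alpha * SampleRTT
(7/8) * 200 = 175
(1/8) * 300 = 37.5
New EstRTT = 175 + 37.5 = 212.5 ms -> 212.50 ms (2 dp)

212.50


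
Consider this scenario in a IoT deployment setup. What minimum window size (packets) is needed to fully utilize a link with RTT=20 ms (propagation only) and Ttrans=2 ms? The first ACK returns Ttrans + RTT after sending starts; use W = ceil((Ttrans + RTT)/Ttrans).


Given: Ttrans = 2 ms, RTT = 20 ms (= 2 * Tprop, Tprop = 10 ms)
Time until first ACK returns = Ttrans + RTT = 2 + 20 = 22 ms
Need W * Ttrans >= Ttrans + RTT  ->  W >= (Ttrans + RTT) / Ttrans
(Ttrans + RTT) / Ttrans = 22 / 2 = 11
W_min = ceil(11) = 11

11


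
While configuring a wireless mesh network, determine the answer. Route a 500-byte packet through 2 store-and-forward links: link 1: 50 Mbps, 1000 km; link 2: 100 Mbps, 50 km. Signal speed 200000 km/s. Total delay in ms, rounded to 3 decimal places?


Packet = 500 bytes = 4000 bits. Store-and-forward: sum (t_trans + t_prop) per link.
Link 1: t_trans = 4000/(50*10^6) s = 0.0800 ms; t_prop = 1000/200000 s = 5.0000 ms; subtotal = 5.0800 ms
Link 2: t_trans = 4000/(100*10^6) s = 0.0400 ms; t_prop = 50/200000 s = 0.2500 ms; subtotal = 0.2900 ms
End-to-end = 5.0800 + 0.2900 = 5.3700 ms -> 5.370 ms (3 dp)

5.370


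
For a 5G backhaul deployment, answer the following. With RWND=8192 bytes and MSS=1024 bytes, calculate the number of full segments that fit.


Given: RWND = 8192 bytes, MSS = 1024 bytes
Full segments = floor(RWND / MSS)
Full segments = floor(8192 / 1024)
Full segments = floor(8.0) = 8

8


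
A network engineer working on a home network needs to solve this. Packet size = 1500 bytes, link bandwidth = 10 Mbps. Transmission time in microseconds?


Given: packet = 1500 bytes, bandwidth = 10 Mbps
Packet in bits = 1500 * 8 = 12000 bits
Bandwidth = 10 * 10^6 = 10000000 bps
Time = 12000 / 10000000 seconds
Time in us = 12000 * 10^6 / 10000000 = 1200

1200


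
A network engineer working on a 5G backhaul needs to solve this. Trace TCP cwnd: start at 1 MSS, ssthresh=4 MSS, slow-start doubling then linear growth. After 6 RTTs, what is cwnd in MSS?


RTT 0: cwnd = 1 MSS (initial)
RTT 1: cwnd = 2 MSS (slow start, doubled)
RTT 2: cwnd = 4 MSS (slow start, doubled)
RTT 3: cwnd = 5 MSS (congestion avoidance, +1)
RTT 4: cwnd = 6 MSS (congestion avoidance, +1)
RTT 5: cwnd = 7 MSS (congestion avoidance, +1)
RTT 6: cwnd = 8 MSS (congestion avoidance, +1)

8


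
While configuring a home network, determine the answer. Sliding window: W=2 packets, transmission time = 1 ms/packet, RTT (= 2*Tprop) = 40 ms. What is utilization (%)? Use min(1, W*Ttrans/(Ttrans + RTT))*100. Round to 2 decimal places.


Given: W = 2, Ttrans = 1 ms, RTT = 40 ms (= 2 * Tprop, Tprop = 20 ms)
Cycle time = Ttrans + RTT = 1 + 40 = 41 ms (first packet sent until its ACK returns)
W * Ttrans = 2 * 1 = 2 ms of sending per cycle
W * Ttrans / (Ttrans + RTT) = 2 / 41 = 0.048780
U = min(1, 0.048780) = 0.048780
U% = 4.88%

4.88


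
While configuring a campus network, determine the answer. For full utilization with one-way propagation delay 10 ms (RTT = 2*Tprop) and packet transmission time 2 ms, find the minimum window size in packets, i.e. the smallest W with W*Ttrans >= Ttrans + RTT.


Given: Ttrans = 2 ms, RTT = 20 ms (= 2 * Tprop, Tprop = 10 ms)
Time until first ACK returns = Ttrans + RTT = 2 + 20 = 22 ms
Need W * Ttrans >= Ttrans + RTT  ->  W >= (Ttrans + RTT) / Ttrans
(Ttrans + RTT) / Ttrans = 22 / 2 = 11
W_min = ceil(11) = 11

11


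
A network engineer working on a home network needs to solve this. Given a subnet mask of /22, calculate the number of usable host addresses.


Given: subnet mask /22
Host bits = 32 - 22 = 10
Total addresses = 2^10 = 1024
Usable hosts = 1024 - 2 (network + broadcast) = 1022

1022


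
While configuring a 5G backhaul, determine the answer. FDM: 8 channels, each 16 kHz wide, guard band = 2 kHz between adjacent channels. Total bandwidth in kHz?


Given: 8 channels, 16 kHz each, guard = 2 kHz
Channel bandwidth = 8 * 16 = 128 kHz
Guard bands = 7 gaps * 2 kHz = 14 kHz
Total = 128 + 14 = 142 kHz

142


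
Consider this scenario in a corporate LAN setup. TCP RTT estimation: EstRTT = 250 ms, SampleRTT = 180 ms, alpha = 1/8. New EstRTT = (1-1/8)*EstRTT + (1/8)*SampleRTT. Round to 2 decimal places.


Given: EstRTT = 250 ms, SampleRTT = 180 ms, alpha = 1/8
New EstRTT = (1 - alpha) * EstRTT + alpha * SampleRTT
(7/8) * 250 = 218.75
(1/8) * 180 = 22.5
New EstRTT = 218.75 + 22.5 = 241.25 ms -> 241.25 ms (2 dp)

241.25


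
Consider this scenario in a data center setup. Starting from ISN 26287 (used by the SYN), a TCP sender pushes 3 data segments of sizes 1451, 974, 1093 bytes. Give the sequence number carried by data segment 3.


The SYN occupies sequence number ISN = 26287, so the first data byte is ISN + 1 = 26288.
SEQ of data segment i = (ISN + 1) + sum of payload sizes of segments 1..i-1.
Segment 1: SEQ = 26288, payload = 1451 bytes
Segment 2: SEQ = 27739, payload = 974 bytes
Segment 3: SEQ = 28713, payload = 1093 bytes
SEQ of segment 3 = 26288 + 1451 + 974 = 28713

28713


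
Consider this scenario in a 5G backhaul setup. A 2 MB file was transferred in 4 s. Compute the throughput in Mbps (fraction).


Given: file = 2 MB, time = 4 s
File in Mb = 2 * 8 = 16 Mb
Throughput = 16 / 4 Mbps
Throughput = 4 Mbps

4


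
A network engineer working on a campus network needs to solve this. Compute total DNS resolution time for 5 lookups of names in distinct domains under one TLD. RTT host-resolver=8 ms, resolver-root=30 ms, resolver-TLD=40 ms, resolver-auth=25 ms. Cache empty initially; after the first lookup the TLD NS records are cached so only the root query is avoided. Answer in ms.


Lookup 1 (cold cache): local + root + TLD + auth = 8 + 30 + 40 + 25 = 103 ms
Lookups 2..5 (TLD NS cached -> skip root; new domain -> still ask TLD and auth): local + TLD + auth = 8 + 40 + 25 = 73 ms each
Remaining 4 lookups: 4 * 73 = 292 ms
Total = 103 + 292 = 395 ms

395


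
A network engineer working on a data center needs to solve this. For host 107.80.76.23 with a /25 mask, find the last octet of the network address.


Given: IP = 107.80.76.23, prefix = /25
Subnet mask = 255.255.255.128
Last octet of IP: 23
Last octet of mask: 128
Network last octet = 23 AND 128 = 0

0


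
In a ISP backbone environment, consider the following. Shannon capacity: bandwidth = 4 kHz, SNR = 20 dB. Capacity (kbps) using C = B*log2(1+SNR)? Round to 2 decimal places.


Given: B = 4 kHz, SNR = 20 dB
SNR linear = 10^(20/10) = 100
1 + SNR = 101
log2(101) = 6.6582114828
C = 4 * 1000 * 6.6582114828 = 26632.8459 bps
C = 26.632846 kbps -> 26.63 kbps (2 dp)

26.63


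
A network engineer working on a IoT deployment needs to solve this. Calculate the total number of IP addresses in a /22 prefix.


Given: CIDR prefix /22
Host bits = 32 - 22 = 10
Total addresses = 2^10 = 1024

1024


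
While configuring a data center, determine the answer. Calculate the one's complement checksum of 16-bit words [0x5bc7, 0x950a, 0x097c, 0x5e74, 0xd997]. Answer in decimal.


Given words: [0x5bc7, 0x950a, 0x097c, 0x5e74, 0xd997]
Step 1: Sum all words
Raw sum = 23495 + 38154 + 2428 + 24180 + 55703 = 143960
Step 2: Fold carry: (12888 + 2) = 12890
One's complement = ~12890 & 0xFFFF = 52645

52645


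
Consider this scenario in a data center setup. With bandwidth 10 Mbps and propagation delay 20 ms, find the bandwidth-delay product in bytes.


Given: bandwidth = 10 Mbps, delay = 20 ms
BDP in bits = 10 * 10^6 * 20 / 1000
BDP in bits = 200000
BDP in bytes = 200000 / 8 = 25000

25000
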